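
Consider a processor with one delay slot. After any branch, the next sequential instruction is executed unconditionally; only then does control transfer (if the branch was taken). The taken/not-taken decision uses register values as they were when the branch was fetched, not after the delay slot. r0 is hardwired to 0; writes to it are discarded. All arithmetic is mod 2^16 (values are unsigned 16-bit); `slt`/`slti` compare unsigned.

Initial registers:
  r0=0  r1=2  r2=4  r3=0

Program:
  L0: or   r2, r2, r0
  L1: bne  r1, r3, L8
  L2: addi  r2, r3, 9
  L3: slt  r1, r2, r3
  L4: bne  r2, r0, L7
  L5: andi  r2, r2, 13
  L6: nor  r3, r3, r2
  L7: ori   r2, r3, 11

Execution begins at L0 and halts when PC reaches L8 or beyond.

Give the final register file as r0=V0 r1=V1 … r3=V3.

r0=0 r1=2 r2=9 r3=0

PC=0  or   r2, r2, r0        | r0=0 r1=2 r2=4 r3=0
PC=1  bne  r1, r3, L8        | r0=0 r1=2 r2=4 r3=0  [TAKEN]
PC=2  addi  r2, r3, 9        | r0=0 r1=2 r2=9 r3=0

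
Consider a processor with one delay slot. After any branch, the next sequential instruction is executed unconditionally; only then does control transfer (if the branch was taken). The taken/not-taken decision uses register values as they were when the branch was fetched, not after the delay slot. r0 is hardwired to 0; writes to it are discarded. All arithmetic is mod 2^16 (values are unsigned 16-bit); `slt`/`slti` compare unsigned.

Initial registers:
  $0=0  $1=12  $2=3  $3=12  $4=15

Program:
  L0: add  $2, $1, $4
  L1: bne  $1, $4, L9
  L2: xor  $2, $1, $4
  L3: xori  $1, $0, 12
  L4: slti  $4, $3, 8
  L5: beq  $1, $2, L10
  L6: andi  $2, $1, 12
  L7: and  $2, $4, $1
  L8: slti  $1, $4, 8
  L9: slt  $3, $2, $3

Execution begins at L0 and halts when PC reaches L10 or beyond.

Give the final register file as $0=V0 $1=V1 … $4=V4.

$0=0 $1=12 $2=3 $3=1 $4=15

#0 add  $2, $1, $4 ; 0/12/27/12/15
#1 bne  $1, $4, L9 ; 0/12/27/12/15 ; →target
#2 xor  $2, $1, $4 ; 0/12/3/12/15
#9 slt  $3, $2, $3 ; 0/12/3/1/15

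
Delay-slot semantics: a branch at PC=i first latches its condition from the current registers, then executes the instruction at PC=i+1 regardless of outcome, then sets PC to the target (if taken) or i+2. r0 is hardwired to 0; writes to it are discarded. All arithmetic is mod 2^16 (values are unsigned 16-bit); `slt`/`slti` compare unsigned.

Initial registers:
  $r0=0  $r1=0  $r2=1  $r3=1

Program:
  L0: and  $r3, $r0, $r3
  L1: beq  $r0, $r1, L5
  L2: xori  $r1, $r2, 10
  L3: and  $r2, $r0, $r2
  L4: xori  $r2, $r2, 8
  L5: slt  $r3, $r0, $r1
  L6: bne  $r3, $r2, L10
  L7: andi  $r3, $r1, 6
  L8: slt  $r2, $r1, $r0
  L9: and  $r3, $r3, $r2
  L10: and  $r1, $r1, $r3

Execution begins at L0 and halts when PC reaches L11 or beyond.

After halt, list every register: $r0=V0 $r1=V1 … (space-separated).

$r0=0 $r1=0 $r2=0 $r3=0

PC=0  and  $r3, $r0, $r3     | $r0=0 $r1=0 $r2=1 $r3=0
PC=1  beq  $r0, $r1, L5      | $r0=0 $r1=0 $r2=1 $r3=0  [TAKEN]
PC=2  xori  $r1, $r2, 10     | $r0=0 $r1=11 $r2=1 $r3=0
PC=5  slt  $r3, $r0, $r1     | $r0=0 $r1=11 $r2=1 $r3=1
PC=6  bne  $r3, $r2, L10     | $r0=0 $r1=11 $r2=1 $r3=1  [not taken]
PC=7  andi  $r3, $r1, 6      | $r0=0 $r1=11 $r2=1 $r3=2
PC=8  slt  $r2, $r1, $r0     | $r0=0 $r1=11 $r2=0 $r3=2
PC=9  and  $r3, $r3, $r2     | $r0=0 $r1=11 $r2=0 $r3=0
PC=10 and  $r1, $r1, $r3     | $r0=0 $r1=0 $r2=0 $r3=0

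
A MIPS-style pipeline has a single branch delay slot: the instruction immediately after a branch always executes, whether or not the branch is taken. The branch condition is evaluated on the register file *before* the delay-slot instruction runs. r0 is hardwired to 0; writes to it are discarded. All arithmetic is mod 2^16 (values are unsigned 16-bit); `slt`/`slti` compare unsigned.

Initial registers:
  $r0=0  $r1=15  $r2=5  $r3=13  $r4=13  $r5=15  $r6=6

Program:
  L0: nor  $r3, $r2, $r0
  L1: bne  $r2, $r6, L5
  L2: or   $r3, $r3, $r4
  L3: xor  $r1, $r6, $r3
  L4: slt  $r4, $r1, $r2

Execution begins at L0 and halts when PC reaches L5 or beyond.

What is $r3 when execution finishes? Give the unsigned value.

[0] nor  $r3, $r2, $r0  →  {$r0:0, $r1:15, $r2:5, $r3:65530, $r4:13, $r5:15, $r6:6}
[1] bne  $r2, $r6, L5  →  {$r0:0, $r1:15, $r2:5, $r3:65530, $r4:13, $r5:15, $r6:6}  ⟨branch taken⟩
[2] or   $r3, $r3, $r4  →  {$r0:0, $r1:15, $r2:5, $r3:65535, $r4:13, $r5:15, $r6:6}

65535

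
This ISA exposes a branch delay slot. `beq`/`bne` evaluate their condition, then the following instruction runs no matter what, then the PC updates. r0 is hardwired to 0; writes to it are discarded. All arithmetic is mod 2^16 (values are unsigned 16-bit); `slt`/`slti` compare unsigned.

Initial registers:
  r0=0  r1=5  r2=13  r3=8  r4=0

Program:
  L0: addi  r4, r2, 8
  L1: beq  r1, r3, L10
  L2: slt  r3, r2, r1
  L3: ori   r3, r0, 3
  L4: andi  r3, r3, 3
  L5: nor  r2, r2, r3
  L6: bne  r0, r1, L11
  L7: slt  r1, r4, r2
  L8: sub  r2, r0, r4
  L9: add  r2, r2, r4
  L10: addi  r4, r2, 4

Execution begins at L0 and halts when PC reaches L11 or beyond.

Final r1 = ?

1

PC=0  addi  r4, r2, 8        | r0=0 r1=5 r2=13 r3=8 r4=21
PC=1  beq  r1, r3, L10       | r0=0 r1=5 r2=13 r3=8 r4=21  [not taken]
PC=2  slt  r3, r2, r1        | r0=0 r1=5 r2=13 r3=0 r4=21
PC=3  ori   r3, r0, 3        | r0=0 r1=5 r2=13 r3=3 r4=21
PC=4  andi  r3, r3, 3        | r0=0 r1=5 r2=13 r3=3 r4=21
PC=5  nor  r2, r2, r3        | r0=0 r1=5 r2=65520 r3=3 r4=21
PC=6  bne  r0, r1, L11       | r0=0 r1=5 r2=65520 r3=3 r4=21  [TAKEN]
PC=7  slt  r1, r4, r2        | r0=0 r1=1 r2=65520 r3=3 r4=21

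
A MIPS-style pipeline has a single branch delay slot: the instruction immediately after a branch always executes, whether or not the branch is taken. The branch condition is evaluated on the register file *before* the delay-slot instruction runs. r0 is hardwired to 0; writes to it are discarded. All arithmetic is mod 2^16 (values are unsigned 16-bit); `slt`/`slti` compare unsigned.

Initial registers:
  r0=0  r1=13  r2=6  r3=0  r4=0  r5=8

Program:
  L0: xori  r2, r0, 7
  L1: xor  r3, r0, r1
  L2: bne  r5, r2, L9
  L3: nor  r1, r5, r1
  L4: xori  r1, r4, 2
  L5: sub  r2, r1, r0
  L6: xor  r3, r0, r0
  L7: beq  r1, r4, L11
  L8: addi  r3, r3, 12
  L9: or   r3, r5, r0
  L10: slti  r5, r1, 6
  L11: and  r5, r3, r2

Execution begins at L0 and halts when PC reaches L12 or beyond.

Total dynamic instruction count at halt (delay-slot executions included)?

  step pc=0: xori  r2, r0, 7  regs=(0,13,7,0,0,8)
  step pc=1: xor  r3, r0, r1  regs=(0,13,7,13,0,8)
  step pc=2: bne  r5, r2, L9  cond=T  regs=(0,13,7,13,0,8)
  step pc=3: nor  r1, r5, r1  regs=(0,65522,7,13,0,8)
  step pc=9: or   r3, r5, r0  regs=(0,65522,7,8,0,8)
  step pc=10: slti  r5, r1, 6  regs=(0,65522,7,8,0,0)
  step pc=11: and  r5, r3, r2  regs=(0,65522,7,8,0,0)

7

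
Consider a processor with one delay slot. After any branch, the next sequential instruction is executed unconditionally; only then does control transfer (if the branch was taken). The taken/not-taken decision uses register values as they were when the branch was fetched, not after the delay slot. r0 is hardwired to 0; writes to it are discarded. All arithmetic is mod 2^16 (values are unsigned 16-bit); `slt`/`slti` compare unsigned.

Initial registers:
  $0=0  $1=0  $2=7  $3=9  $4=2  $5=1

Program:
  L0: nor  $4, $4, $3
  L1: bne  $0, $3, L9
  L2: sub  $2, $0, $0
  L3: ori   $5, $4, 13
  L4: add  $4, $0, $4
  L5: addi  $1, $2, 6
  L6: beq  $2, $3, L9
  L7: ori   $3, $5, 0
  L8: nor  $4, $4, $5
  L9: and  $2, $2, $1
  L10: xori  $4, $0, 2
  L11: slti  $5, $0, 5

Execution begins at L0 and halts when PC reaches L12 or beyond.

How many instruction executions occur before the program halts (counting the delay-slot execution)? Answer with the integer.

[0] nor  $4, $4, $3  →  {$0:0, $1:0, $2:7, $3:9, $4:65524, $5:1}
[1] bne  $0, $3, L9  →  {$0:0, $1:0, $2:7, $3:9, $4:65524, $5:1}  ⟨branch taken⟩
[2] sub  $2, $0, $0  →  {$0:0, $1:0, $2:0, $3:9, $4:65524, $5:1}
[9] and  $2, $2, $1  →  {$0:0, $1:0, $2:0, $3:9, $4:65524, $5:1}
[10] xori  $4, $0, 2  →  {$0:0, $1:0, $2:0, $3:9, $4:2, $5:1}
[11] slti  $5, $0, 5  →  {$0:0, $1:0, $2:0, $3:9, $4:2, $5:1}

6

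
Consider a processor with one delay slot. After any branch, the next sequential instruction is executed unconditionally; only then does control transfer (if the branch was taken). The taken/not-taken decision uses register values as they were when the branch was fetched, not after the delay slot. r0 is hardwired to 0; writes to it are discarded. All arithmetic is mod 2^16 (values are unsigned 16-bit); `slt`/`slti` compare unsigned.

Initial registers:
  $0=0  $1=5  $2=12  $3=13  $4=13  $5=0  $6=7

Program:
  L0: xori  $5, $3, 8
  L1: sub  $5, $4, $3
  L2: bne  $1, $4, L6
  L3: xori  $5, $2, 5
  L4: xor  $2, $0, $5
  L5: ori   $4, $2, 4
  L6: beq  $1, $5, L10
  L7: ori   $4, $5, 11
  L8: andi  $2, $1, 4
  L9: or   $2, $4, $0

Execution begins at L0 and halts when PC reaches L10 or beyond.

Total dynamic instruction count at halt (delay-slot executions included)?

8

  step pc=0: xori  $5, $3, 8  regs=(0,5,12,13,13,5,7)
  step pc=1: sub  $5, $4, $3  regs=(0,5,12,13,13,0,7)
  step pc=2: bne  $1, $4, L6  cond=T  regs=(0,5,12,13,13,0,7)
  step pc=3: xori  $5, $2, 5  regs=(0,5,12,13,13,9,7)
  step pc=6: beq  $1, $5, L10  cond=F  regs=(0,5,12,13,13,9,7)
  step pc=7: ori   $4, $5, 11  regs=(0,5,12,13,11,9,7)
  step pc=8: andi  $2, $1, 4  regs=(0,5,4,13,11,9,7)
  step pc=9: or   $2, $4, $0  regs=(0,5,11,13,11,9,7)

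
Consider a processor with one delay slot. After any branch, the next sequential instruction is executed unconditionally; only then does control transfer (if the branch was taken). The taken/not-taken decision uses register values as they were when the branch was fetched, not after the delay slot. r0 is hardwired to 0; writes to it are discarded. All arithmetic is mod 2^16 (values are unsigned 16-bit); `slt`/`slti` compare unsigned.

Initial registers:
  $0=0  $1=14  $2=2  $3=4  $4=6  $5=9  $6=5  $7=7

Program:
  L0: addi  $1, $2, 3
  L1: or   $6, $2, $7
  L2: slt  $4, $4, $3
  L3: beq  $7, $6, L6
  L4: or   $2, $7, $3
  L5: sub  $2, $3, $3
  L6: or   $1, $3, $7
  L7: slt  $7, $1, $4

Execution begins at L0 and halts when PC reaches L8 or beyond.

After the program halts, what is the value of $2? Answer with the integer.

#0 addi  $1, $2, 3 ; 0/5/2/4/6/9/5/7
#1 or   $6, $2, $7 ; 0/5/2/4/6/9/7/7
#2 slt  $4, $4, $3 ; 0/5/2/4/0/9/7/7
#3 beq  $7, $6, L6 ; 0/5/2/4/0/9/7/7 ; →target
#4 or   $2, $7, $3 ; 0/5/7/4/0/9/7/7
#6 or   $1, $3, $7 ; 0/7/7/4/0/9/7/7
#7 slt  $7, $1, $4 ; 0/7/7/4/0/9/7/0

7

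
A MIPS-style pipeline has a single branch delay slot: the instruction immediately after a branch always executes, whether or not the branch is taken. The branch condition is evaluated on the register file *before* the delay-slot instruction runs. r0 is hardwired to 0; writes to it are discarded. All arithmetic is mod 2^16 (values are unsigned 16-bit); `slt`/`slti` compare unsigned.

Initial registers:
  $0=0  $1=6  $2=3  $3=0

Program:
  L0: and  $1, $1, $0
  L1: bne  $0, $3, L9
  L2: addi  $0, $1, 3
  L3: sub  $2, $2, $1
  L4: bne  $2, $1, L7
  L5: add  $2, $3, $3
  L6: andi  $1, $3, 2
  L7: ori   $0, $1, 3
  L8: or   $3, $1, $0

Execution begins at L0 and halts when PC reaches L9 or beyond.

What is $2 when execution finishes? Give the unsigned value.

0

#0 and  $1, $1, $0 ; 0/0/3/0
#1 bne  $0, $3, L9 ; 0/0/3/0 ; →fallthru
#2 addi  $0, $1, 3 ; 0/0/3/0
#3 sub  $2, $2, $1 ; 0/0/3/0
#4 bne  $2, $1, L7 ; 0/0/3/0 ; →target
#5 add  $2, $3, $3 ; 0/0/0/0
#7 ori   $0, $1, 3 ; 0/0/0/0
#8 or   $3, $1, $0 ; 0/0/0/0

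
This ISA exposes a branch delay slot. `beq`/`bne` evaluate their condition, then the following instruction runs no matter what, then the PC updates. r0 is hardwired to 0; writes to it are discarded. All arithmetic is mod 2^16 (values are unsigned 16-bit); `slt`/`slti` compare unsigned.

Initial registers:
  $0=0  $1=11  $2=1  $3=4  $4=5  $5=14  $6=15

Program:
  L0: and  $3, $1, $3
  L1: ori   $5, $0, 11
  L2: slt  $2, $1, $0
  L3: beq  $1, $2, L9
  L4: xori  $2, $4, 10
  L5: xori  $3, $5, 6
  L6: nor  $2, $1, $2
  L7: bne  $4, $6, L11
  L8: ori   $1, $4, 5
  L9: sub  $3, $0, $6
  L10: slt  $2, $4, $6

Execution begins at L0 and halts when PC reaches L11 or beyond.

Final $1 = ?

#0 and  $3, $1, $3 ; 0/11/1/0/5/14/15
#1 ori   $5, $0, 11 ; 0/11/1/0/5/11/15
#2 slt  $2, $1, $0 ; 0/11/0/0/5/11/15
#3 beq  $1, $2, L9 ; 0/11/0/0/5/11/15 ; →fallthru
#4 xori  $2, $4, 10 ; 0/11/15/0/5/11/15
#5 xori  $3, $5, 6 ; 0/11/15/13/5/11/15
#6 nor  $2, $1, $2 ; 0/11/65520/13/5/11/15
#7 bne  $4, $6, L11 ; 0/11/65520/13/5/11/15 ; →target
#8 ori   $1, $4, 5 ; 0/5/65520/13/5/11/15

5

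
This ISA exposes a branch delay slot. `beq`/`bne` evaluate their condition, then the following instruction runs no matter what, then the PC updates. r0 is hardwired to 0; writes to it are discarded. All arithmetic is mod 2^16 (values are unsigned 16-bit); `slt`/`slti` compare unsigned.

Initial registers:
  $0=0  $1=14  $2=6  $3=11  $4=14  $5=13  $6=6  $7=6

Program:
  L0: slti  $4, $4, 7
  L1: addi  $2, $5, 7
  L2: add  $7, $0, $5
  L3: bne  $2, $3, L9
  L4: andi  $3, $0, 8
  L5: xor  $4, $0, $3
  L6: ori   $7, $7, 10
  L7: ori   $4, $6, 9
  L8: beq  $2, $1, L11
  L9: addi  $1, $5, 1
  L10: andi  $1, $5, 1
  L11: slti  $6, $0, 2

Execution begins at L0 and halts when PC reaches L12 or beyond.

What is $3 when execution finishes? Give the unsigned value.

0

[0] slti  $4, $4, 7  →  {$0:0, $1:14, $2:6, $3:11, $4:0, $5:13, $6:6, $7:6}
[1] addi  $2, $5, 7  →  {$0:0, $1:14, $2:20, $3:11, $4:0, $5:13, $6:6, $7:6}
[2] add  $7, $0, $5  →  {$0:0, $1:14, $2:20, $3:11, $4:0, $5:13, $6:6, $7:13}
[3] bne  $2, $3, L9  →  {$0:0, $1:14, $2:20, $3:11, $4:0, $5:13, $6:6, $7:13}  ⟨branch taken⟩
[4] andi  $3, $0, 8  →  {$0:0, $1:14, $2:20, $3:0, $4:0, $5:13, $6:6, $7:13}
[9] addi  $1, $5, 1  →  {$0:0, $1:14, $2:20, $3:0, $4:0, $5:13, $6:6, $7:13}
[10] andi  $1, $5, 1  →  {$0:0, $1:1, $2:20, $3:0, $4:0, $5:13, $6:6, $7:13}
[11] slti  $6, $0, 2  →  {$0:0, $1:1, $2:20, $3:0, $4:0, $5:13, $6:1, $7:13}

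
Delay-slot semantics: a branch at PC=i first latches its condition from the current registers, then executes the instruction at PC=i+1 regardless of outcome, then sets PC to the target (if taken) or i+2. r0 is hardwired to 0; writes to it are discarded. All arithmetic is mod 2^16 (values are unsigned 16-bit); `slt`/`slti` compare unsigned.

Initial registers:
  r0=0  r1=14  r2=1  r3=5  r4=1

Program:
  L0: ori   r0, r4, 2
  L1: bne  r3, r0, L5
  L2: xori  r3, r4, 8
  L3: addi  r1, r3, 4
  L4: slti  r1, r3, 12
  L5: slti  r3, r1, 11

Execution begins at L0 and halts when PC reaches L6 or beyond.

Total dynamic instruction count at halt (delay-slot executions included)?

  step pc=0: ori   r0, r4, 2  regs=(0,14,1,5,1)
  step pc=1: bne  r3, r0, L5  cond=T  regs=(0,14,1,5,1)
  step pc=2: xori  r3, r4, 8  regs=(0,14,1,9,1)
  step pc=5: slti  r3, r1, 11  regs=(0,14,1,0,1)

4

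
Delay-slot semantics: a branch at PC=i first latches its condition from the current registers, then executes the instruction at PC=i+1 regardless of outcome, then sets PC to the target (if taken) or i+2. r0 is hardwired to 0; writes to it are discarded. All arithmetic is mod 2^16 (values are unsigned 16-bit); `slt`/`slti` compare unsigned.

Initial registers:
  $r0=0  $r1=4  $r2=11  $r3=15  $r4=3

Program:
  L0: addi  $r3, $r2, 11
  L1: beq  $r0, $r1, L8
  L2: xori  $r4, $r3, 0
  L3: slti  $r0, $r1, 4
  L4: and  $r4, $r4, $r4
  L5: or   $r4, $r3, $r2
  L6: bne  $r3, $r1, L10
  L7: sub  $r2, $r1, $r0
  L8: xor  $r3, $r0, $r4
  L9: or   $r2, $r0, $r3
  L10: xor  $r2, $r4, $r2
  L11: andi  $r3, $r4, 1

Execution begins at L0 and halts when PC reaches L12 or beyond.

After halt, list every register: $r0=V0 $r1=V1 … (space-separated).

[0] addi  $r3, $r2, 11  →  {$r0:0, $r1:4, $r2:11, $r3:22, $r4:3}
[1] beq  $r0, $r1, L8  →  {$r0:0, $r1:4, $r2:11, $r3:22, $r4:3}  ⟨branch fallthrough⟩
[2] xori  $r4, $r3, 0  →  {$r0:0, $r1:4, $r2:11, $r3:22, $r4:22}
[3] slti  $r0, $r1, 4  →  {$r0:0, $r1:4, $r2:11, $r3:22, $r4:22}
[4] and  $r4, $r4, $r4  →  {$r0:0, $r1:4, $r2:11, $r3:22, $r4:22}
[5] or   $r4, $r3, $r2  →  {$r0:0, $r1:4, $r2:11, $r3:22, $r4:31}
[6] bne  $r3, $r1, L10  →  {$r0:0, $r1:4, $r2:11, $r3:22, $r4:31}  ⟨branch taken⟩
[7] sub  $r2, $r1, $r0  →  {$r0:0, $r1:4, $r2:4, $r3:22, $r4:31}
[10] xor  $r2, $r4, $r2  →  {$r0:0, $r1:4, $r2:27, $r3:22, $r4:31}
[11] andi  $r3, $r4, 1  →  {$r0:0, $r1:4, $r2:27, $r3:1, $r4:31}

$r0=0 $r1=4 $r2=27 $r3=1 $r4=31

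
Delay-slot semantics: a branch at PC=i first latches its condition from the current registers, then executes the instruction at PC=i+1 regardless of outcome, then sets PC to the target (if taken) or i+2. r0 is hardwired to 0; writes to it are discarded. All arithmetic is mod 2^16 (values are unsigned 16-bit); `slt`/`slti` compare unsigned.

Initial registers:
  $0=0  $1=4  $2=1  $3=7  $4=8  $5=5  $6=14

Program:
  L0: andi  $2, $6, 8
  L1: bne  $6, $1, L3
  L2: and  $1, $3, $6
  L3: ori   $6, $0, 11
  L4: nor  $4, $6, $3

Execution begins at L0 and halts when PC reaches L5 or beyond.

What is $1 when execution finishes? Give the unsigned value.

#0 andi  $2, $6, 8 ; 0/4/8/7/8/5/14
#1 bne  $6, $1, L3 ; 0/4/8/7/8/5/14 ; →target
#2 and  $1, $3, $6 ; 0/6/8/7/8/5/14
#3 ori   $6, $0, 11 ; 0/6/8/7/8/5/11
#4 nor  $4, $6, $3 ; 0/6/8/7/65520/5/11

6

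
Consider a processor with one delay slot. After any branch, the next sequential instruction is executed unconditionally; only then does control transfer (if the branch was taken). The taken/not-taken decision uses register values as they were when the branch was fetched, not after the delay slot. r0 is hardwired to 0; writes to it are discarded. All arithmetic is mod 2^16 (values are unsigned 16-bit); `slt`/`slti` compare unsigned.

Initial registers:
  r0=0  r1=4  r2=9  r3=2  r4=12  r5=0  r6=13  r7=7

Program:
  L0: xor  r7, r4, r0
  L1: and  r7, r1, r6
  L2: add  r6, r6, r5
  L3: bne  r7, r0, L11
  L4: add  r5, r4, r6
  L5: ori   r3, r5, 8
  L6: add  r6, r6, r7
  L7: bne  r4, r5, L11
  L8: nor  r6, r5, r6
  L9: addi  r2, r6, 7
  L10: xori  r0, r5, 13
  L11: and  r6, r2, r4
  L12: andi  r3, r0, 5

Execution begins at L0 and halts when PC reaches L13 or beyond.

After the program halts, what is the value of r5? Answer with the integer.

25

PC=0  xor  r7, r4, r0        | r0=0 r1=4 r2=9 r3=2 r4=12 r5=0 r6=13 r7=12
PC=1  and  r7, r1, r6        | r0=0 r1=4 r2=9 r3=2 r4=12 r5=0 r6=13 r7=4
PC=2  add  r6, r6, r5        | r0=0 r1=4 r2=9 r3=2 r4=12 r5=0 r6=13 r7=4
PC=3  bne  r7, r0, L11       | r0=0 r1=4 r2=9 r3=2 r4=12 r5=0 r6=13 r7=4  [TAKEN]
PC=4  add  r5, r4, r6        | r0=0 r1=4 r2=9 r3=2 r4=12 r5=25 r6=13 r7=4
PC=11 and  r6, r2, r4        | r0=0 r1=4 r2=9 r3=2 r4=12 r5=25 r6=8 r7=4
PC=12 andi  r3, r0, 5        | r0=0 r1=4 r2=9 r3=0 r4=12 r5=25 r6=8 r7=4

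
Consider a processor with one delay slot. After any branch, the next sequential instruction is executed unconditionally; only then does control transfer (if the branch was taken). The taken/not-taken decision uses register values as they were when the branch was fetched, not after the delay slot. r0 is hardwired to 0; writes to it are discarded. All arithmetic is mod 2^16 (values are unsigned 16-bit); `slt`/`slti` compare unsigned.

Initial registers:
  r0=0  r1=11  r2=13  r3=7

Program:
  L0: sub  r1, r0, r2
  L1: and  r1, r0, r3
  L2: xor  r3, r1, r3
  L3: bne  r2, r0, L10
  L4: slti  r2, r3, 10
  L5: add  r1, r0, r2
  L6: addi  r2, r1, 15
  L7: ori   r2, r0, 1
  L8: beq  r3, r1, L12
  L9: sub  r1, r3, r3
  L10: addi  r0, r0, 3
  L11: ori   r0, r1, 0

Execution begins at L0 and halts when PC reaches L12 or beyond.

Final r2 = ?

PC=0  sub  r1, r0, r2        | r0=0 r1=65523 r2=13 r3=7
PC=1  and  r1, r0, r3        | r0=0 r1=0 r2=13 r3=7
PC=2  xor  r3, r1, r3        | r0=0 r1=0 r2=13 r3=7
PC=3  bne  r2, r0, L10       | r0=0 r1=0 r2=13 r3=7  [TAKEN]
PC=4  slti  r2, r3, 10       | r0=0 r1=0 r2=1 r3=7
PC=10 addi  r0, r0, 3        | r0=0 r1=0 r2=1 r3=7
PC=11 ori   r0, r1, 0        | r0=0 r1=0 r2=1 r3=7

1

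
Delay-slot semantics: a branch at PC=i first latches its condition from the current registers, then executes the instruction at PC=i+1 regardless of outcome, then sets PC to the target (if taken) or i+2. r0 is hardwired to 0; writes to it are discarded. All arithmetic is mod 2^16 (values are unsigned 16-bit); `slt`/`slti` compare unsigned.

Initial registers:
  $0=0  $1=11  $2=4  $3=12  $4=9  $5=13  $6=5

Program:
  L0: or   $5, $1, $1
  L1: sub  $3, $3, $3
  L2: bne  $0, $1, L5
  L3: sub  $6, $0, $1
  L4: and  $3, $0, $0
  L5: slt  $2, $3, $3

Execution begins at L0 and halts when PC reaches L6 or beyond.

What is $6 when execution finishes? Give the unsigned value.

#0 or   $5, $1, $1 ; 0/11/4/12/9/11/5
#1 sub  $3, $3, $3 ; 0/11/4/0/9/11/5
#2 bne  $0, $1, L5 ; 0/11/4/0/9/11/5 ; →target
#3 sub  $6, $0, $1 ; 0/11/4/0/9/11/65525
#5 slt  $2, $3, $3 ; 0/11/0/0/9/11/65525

65525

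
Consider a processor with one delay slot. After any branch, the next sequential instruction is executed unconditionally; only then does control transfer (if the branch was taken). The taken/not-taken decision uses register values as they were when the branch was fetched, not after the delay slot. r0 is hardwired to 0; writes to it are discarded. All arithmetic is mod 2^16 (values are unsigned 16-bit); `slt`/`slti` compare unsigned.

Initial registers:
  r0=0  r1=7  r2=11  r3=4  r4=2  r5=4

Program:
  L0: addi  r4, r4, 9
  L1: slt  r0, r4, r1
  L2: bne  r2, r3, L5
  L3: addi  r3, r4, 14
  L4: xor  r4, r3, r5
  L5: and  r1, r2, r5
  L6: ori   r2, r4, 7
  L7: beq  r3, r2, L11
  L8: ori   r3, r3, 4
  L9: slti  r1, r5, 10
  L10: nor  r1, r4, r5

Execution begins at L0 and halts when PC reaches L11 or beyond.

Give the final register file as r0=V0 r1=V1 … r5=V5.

r0=0 r1=65520 r2=15 r3=29 r4=11 r5=4

  step pc=0: addi  r4, r4, 9  regs=(0,7,11,4,11,4)
  step pc=1: slt  r0, r4, r1  regs=(0,7,11,4,11,4)
  step pc=2: bne  r2, r3, L5  cond=T  regs=(0,7,11,4,11,4)
  step pc=3: addi  r3, r4, 14  regs=(0,7,11,25,11,4)
  step pc=5: and  r1, r2, r5  regs=(0,0,11,25,11,4)
  step pc=6: ori   r2, r4, 7  regs=(0,0,15,25,11,4)
  step pc=7: beq  r3, r2, L11  cond=F  regs=(0,0,15,25,11,4)
  step pc=8: ori   r3, r3, 4  regs=(0,0,15,29,11,4)
  step pc=9: slti  r1, r5, 10  regs=(0,1,15,29,11,4)
  step pc=10: nor  r1, r4, r5  regs=(0,65520,15,29,11,4)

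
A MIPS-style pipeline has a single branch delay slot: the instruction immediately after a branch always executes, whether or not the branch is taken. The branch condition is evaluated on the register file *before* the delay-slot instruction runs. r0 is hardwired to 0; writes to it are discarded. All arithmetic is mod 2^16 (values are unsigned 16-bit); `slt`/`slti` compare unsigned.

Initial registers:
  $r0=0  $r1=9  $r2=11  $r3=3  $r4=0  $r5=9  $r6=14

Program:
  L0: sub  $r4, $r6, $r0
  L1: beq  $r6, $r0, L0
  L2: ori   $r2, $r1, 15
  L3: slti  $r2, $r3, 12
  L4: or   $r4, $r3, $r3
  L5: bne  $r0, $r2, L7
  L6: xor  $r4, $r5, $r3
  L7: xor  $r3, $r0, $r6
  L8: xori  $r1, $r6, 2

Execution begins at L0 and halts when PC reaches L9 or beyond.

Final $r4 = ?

  step pc=0: sub  $r4, $r6, $r0  regs=(0,9,11,3,14,9,14)
  step pc=1: beq  $r6, $r0, L0  cond=F  regs=(0,9,11,3,14,9,14)
  step pc=2: ori   $r2, $r1, 15  regs=(0,9,15,3,14,9,14)
  step pc=3: slti  $r2, $r3, 12  regs=(0,9,1,3,14,9,14)
  step pc=4: or   $r4, $r3, $r3  regs=(0,9,1,3,3,9,14)
  step pc=5: bne  $r0, $r2, L7  cond=T  regs=(0,9,1,3,3,9,14)
  step pc=6: xor  $r4, $r5, $r3  regs=(0,9,1,3,10,9,14)
  step pc=7: xor  $r3, $r0, $r6  regs=(0,9,1,14,10,9,14)
  step pc=8: xori  $r1, $r6, 2  regs=(0,12,1,14,10,9,14)

10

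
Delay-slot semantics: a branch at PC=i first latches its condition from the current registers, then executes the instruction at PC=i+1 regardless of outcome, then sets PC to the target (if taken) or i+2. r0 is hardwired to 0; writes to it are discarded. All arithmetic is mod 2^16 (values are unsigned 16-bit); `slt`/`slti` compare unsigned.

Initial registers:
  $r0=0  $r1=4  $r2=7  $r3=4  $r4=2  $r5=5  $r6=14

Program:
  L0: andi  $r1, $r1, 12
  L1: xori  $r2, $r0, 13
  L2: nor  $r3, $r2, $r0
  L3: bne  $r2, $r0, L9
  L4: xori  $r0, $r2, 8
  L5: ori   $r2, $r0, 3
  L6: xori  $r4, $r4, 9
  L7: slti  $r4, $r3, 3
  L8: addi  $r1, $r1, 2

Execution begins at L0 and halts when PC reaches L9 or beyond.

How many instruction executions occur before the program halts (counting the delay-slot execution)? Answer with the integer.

[0] andi  $r1, $r1, 12  →  {$r0:0, $r1:4, $r2:7, $r3:4, $r4:2, $r5:5, $r6:14}
[1] xori  $r2, $r0, 13  →  {$r0:0, $r1:4, $r2:13, $r3:4, $r4:2, $r5:5, $r6:14}
[2] nor  $r3, $r2, $r0  →  {$r0:0, $r1:4, $r2:13, $r3:65522, $r4:2, $r5:5, $r6:14}
[3] bne  $r2, $r0, L9  →  {$r0:0, $r1:4, $r2:13, $r3:65522, $r4:2, $r5:5, $r6:14}  ⟨branch taken⟩
[4] xori  $r0, $r2, 8  →  {$r0:0, $r1:4, $r2:13, $r3:65522, $r4:2, $r5:5, $r6:14}

5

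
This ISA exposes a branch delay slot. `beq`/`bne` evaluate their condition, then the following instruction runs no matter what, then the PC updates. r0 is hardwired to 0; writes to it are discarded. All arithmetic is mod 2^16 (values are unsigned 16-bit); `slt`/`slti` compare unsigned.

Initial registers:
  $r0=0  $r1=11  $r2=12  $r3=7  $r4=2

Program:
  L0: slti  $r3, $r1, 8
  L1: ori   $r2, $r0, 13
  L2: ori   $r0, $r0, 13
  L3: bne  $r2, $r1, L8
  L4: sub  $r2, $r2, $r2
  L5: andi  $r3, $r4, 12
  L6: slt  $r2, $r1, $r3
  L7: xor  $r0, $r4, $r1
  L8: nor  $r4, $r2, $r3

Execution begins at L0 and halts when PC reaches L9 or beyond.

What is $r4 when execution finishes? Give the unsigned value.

#0 slti  $r3, $r1, 8 ; 0/11/12/0/2
#1 ori   $r2, $r0, 13 ; 0/11/13/0/2
#2 ori   $r0, $r0, 13 ; 0/11/13/0/2
#3 bne  $r2, $r1, L8 ; 0/11/13/0/2 ; →target
#4 sub  $r2, $r2, $r2 ; 0/11/0/0/2
#8 nor  $r4, $r2, $r3 ; 0/11/0/0/65535

65535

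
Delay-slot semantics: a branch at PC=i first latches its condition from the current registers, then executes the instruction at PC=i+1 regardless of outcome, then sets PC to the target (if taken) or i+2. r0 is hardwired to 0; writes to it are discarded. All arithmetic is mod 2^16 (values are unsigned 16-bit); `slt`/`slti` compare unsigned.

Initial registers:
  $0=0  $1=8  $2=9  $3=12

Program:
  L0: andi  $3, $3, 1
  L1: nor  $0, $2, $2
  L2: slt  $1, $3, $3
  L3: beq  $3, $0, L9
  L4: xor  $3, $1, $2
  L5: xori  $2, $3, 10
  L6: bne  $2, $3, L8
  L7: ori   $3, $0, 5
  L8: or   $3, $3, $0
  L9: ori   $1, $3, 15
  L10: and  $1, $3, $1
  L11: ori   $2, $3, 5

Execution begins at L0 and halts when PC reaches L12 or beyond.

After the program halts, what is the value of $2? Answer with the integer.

13

PC=0  andi  $3, $3, 1        | $0=0 $1=8 $2=9 $3=0
PC=1  nor  $0, $2, $2        | $0=0 $1=8 $2=9 $3=0
PC=2  slt  $1, $3, $3        | $0=0 $1=0 $2=9 $3=0
PC=3  beq  $3, $0, L9        | $0=0 $1=0 $2=9 $3=0  [TAKEN]
PC=4  xor  $3, $1, $2        | $0=0 $1=0 $2=9 $3=9
PC=9  ori   $1, $3, 15       | $0=0 $1=15 $2=9 $3=9
PC=10 and  $1, $3, $1        | $0=0 $1=9 $2=9 $3=9
PC=11 ori   $2, $3, 5        | $0=0 $1=9 $2=13 $3=9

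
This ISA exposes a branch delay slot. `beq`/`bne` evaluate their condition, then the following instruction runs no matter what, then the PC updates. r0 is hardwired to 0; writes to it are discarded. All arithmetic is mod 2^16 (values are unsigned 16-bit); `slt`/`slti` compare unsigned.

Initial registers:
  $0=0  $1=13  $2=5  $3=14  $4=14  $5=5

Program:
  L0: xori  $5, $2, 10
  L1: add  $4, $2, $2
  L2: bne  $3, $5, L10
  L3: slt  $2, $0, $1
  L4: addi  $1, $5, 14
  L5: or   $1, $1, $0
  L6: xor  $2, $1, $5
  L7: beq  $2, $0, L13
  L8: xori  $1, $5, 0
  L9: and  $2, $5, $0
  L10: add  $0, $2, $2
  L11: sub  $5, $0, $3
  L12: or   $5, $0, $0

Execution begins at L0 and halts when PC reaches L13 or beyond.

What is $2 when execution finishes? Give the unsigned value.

1

[0] xori  $5, $2, 10  →  {$0:0, $1:13, $2:5, $3:14, $4:14, $5:15}
[1] add  $4, $2, $2  →  {$0:0, $1:13, $2:5, $3:14, $4:10, $5:15}
[2] bne  $3, $5, L10  →  {$0:0, $1:13, $2:5, $3:14, $4:10, $5:15}  ⟨branch taken⟩
[3] slt  $2, $0, $1  →  {$0:0, $1:13, $2:1, $3:14, $4:10, $5:15}
[10] add  $0, $2, $2  →  {$0:0, $1:13, $2:1, $3:14, $4:10, $5:15}
[11] sub  $5, $0, $3  →  {$0:0, $1:13, $2:1, $3:14, $4:10, $5:65522}
[12] or   $5, $0, $0  →  {$0:0, $1:13, $2:1, $3:14, $4:10, $5:0}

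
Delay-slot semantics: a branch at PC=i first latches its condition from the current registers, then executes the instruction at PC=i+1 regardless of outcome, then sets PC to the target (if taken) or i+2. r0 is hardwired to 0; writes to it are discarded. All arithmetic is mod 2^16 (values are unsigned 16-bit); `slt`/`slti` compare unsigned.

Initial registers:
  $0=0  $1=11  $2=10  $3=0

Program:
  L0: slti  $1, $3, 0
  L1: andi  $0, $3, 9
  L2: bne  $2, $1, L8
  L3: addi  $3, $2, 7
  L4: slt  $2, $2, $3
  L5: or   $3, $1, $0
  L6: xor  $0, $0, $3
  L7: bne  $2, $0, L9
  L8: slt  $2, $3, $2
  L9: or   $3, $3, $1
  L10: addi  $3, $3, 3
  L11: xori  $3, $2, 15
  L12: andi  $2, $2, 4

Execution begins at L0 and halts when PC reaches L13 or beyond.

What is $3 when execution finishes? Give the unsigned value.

  step pc=0: slti  $1, $3, 0  regs=(0,0,10,0)
  step pc=1: andi  $0, $3, 9  regs=(0,0,10,0)
  step pc=2: bne  $2, $1, L8  cond=T  regs=(0,0,10,0)
  step pc=3: addi  $3, $2, 7  regs=(0,0,10,17)
  step pc=8: slt  $2, $3, $2  regs=(0,0,0,17)
  step pc=9: or   $3, $3, $1  regs=(0,0,0,17)
  step pc=10: addi  $3, $3, 3  regs=(0,0,0,20)
  step pc=11: xori  $3, $2, 15  regs=(0,0,0,15)
  step pc=12: andi  $2, $2, 4  regs=(0,0,0,15)

15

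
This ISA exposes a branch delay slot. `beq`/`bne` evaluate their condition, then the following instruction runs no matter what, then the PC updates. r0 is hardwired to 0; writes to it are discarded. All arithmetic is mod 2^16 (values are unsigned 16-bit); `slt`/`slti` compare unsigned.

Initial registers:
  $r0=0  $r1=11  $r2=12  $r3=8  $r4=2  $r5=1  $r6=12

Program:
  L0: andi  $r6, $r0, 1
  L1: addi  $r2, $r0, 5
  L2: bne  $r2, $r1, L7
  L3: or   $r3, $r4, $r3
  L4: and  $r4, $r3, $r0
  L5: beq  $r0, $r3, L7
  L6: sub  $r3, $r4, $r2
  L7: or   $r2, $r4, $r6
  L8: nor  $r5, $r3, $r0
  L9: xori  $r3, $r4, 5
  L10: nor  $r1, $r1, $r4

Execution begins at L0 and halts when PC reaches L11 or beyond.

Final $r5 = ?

PC=0  andi  $r6, $r0, 1      | $r0=0 $r1=11 $r2=12 $r3=8 $r4=2 $r5=1 $r6=0
PC=1  addi  $r2, $r0, 5      | $r0=0 $r1=11 $r2=5 $r3=8 $r4=2 $r5=1 $r6=0
PC=2  bne  $r2, $r1, L7      | $r0=0 $r1=11 $r2=5 $r3=8 $r4=2 $r5=1 $r6=0  [TAKEN]
PC=3  or   $r3, $r4, $r3     | $r0=0 $r1=11 $r2=5 $r3=10 $r4=2 $r5=1 $r6=0
PC=7  or   $r2, $r4, $r6     | $r0=0 $r1=11 $r2=2 $r3=10 $r4=2 $r5=1 $r6=0
PC=8  nor  $r5, $r3, $r0     | $r0=0 $r1=11 $r2=2 $r3=10 $r4=2 $r5=65525 $r6=0
PC=9  xori  $r3, $r4, 5      | $r0=0 $r1=11 $r2=2 $r3=7 $r4=2 $r5=65525 $r6=0
PC=10 nor  $r1, $r1, $r4     | $r0=0 $r1=65524 $r2=2 $r3=7 $r4=2 $r5=65525 $r6=0

65525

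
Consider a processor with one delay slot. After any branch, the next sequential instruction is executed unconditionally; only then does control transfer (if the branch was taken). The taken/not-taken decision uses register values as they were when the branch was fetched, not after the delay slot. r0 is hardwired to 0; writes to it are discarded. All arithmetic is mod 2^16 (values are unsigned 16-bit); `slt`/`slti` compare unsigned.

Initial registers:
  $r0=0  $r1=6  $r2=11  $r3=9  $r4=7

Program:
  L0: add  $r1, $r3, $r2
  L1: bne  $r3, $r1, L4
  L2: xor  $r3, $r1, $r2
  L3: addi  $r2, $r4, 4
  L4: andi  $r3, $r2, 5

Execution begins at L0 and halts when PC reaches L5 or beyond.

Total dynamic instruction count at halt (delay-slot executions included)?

4

  step pc=0: add  $r1, $r3, $r2  regs=(0,20,11,9,7)
  step pc=1: bne  $r3, $r1, L4  cond=T  regs=(0,20,11,9,7)
  step pc=2: xor  $r3, $r1, $r2  regs=(0,20,11,31,7)
  step pc=4: andi  $r3, $r2, 5  regs=(0,20,11,1,7)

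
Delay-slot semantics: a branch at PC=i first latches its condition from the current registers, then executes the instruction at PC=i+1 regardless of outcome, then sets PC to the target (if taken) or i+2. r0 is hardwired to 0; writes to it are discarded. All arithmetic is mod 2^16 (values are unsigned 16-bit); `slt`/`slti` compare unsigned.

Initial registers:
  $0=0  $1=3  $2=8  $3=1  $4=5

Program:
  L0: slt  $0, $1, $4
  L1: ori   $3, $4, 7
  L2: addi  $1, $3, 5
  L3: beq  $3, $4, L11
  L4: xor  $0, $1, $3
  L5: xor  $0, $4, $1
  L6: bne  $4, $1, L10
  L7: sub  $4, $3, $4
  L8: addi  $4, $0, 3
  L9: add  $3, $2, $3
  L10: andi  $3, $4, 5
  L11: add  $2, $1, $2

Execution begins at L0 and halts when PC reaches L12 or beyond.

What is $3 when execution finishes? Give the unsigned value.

0

  step pc=0: slt  $0, $1, $4  regs=(0,3,8,1,5)
  step pc=1: ori   $3, $4, 7  regs=(0,3,8,7,5)
  step pc=2: addi  $1, $3, 5  regs=(0,12,8,7,5)
  step pc=3: beq  $3, $4, L11  cond=F  regs=(0,12,8,7,5)
  step pc=4: xor  $0, $1, $3  regs=(0,12,8,7,5)
  step pc=5: xor  $0, $4, $1  regs=(0,12,8,7,5)
  step pc=6: bne  $4, $1, L10  cond=T  regs=(0,12,8,7,5)
  step pc=7: sub  $4, $3, $4  regs=(0,12,8,7,2)
  step pc=10: andi  $3, $4, 5  regs=(0,12,8,0,2)
  step pc=11: add  $2, $1, $2  regs=(0,12,20,0,2)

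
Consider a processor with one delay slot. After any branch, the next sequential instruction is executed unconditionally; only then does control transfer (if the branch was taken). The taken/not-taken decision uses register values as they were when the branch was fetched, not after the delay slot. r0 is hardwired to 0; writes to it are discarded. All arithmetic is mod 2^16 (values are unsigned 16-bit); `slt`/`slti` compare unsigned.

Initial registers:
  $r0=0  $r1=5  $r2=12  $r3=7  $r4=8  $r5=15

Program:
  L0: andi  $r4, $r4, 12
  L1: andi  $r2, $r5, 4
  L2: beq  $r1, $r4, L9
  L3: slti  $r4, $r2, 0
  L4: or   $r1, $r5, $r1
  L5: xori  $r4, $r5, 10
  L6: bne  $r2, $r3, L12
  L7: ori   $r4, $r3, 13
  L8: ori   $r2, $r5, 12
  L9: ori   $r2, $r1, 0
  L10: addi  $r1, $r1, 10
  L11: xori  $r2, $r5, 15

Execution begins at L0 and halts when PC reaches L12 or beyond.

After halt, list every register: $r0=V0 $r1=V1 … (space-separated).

[0] andi  $r4, $r4, 12  →  {$r0:0, $r1:5, $r2:12, $r3:7, $r4:8, $r5:15}
[1] andi  $r2, $r5, 4  →  {$r0:0, $r1:5, $r2:4, $r3:7, $r4:8, $r5:15}
[2] beq  $r1, $r4, L9  →  {$r0:0, $r1:5, $r2:4, $r3:7, $r4:8, $r5:15}  ⟨branch fallthrough⟩
[3] slti  $r4, $r2, 0  →  {$r0:0, $r1:5, $r2:4, $r3:7, $r4:0, $r5:15}
[4] or   $r1, $r5, $r1  →  {$r0:0, $r1:15, $r2:4, $r3:7, $r4:0, $r5:15}
[5] xori  $r4, $r5, 10  →  {$r0:0, $r1:15, $r2:4, $r3:7, $r4:5, $r5:15}
[6] bne  $r2, $r3, L12  →  {$r0:0, $r1:15, $r2:4, $r3:7, $r4:5, $r5:15}  ⟨branch taken⟩
[7] ori   $r4, $r3, 13  →  {$r0:0, $r1:15, $r2:4, $r3:7, $r4:15, $r5:15}

$r0=0 $r1=15 $r2=4 $r3=7 $r4=15 $r5=15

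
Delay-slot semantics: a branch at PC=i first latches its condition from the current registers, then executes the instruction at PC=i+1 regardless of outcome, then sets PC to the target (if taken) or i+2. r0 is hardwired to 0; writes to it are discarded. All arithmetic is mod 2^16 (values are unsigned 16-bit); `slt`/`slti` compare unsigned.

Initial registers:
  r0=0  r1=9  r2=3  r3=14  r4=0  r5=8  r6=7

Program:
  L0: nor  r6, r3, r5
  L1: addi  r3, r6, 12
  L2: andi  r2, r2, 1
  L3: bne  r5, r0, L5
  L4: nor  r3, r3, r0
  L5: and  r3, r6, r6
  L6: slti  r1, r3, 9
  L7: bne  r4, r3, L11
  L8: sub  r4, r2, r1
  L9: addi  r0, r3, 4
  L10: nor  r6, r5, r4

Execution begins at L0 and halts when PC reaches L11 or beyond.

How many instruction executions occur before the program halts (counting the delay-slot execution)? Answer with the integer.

9

#0 nor  r6, r3, r5 ; 0/9/3/14/0/8/65521
#1 addi  r3, r6, 12 ; 0/9/3/65533/0/8/65521
#2 andi  r2, r2, 1 ; 0/9/1/65533/0/8/65521
#3 bne  r5, r0, L5 ; 0/9/1/65533/0/8/65521 ; →target
#4 nor  r3, r3, r0 ; 0/9/1/2/0/8/65521
#5 and  r3, r6, r6 ; 0/9/1/65521/0/8/65521
#6 slti  r1, r3, 9 ; 0/0/1/65521/0/8/65521
#7 bne  r4, r3, L11 ; 0/0/1/65521/0/8/65521 ; →target
#8 sub  r4, r2, r1 ; 0/0/1/65521/1/8/65521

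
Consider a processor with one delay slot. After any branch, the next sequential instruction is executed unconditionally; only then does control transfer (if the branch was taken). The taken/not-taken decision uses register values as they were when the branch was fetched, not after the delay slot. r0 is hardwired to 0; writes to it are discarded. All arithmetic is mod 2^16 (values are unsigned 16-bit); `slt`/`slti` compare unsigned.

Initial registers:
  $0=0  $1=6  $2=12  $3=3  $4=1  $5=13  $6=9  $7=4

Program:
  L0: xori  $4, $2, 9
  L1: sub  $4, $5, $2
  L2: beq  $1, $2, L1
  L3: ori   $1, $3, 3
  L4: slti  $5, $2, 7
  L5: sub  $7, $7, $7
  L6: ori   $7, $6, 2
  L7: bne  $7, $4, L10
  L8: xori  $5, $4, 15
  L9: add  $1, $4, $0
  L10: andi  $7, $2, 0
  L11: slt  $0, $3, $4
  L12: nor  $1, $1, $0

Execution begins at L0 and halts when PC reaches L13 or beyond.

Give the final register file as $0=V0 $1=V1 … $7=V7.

$0=0 $1=65532 $2=12 $3=3 $4=1 $5=14 $6=9 $7=0

#0 xori  $4, $2, 9 ; 0/6/12/3/5/13/9/4
#1 sub  $4, $5, $2 ; 0/6/12/3/1/13/9/4
#2 beq  $1, $2, L1 ; 0/6/12/3/1/13/9/4 ; →fallthru
#3 ori   $1, $3, 3 ; 0/3/12/3/1/13/9/4
#4 slti  $5, $2, 7 ; 0/3/12/3/1/0/9/4
#5 sub  $7, $7, $7 ; 0/3/12/3/1/0/9/0
#6 ori   $7, $6, 2 ; 0/3/12/3/1/0/9/11
#7 bne  $7, $4, L10 ; 0/3/12/3/1/0/9/11 ; →target
#8 xori  $5, $4, 15 ; 0/3/12/3/1/14/9/11
#10 andi  $7, $2, 0 ; 0/3/12/3/1/14/9/0
#11 slt  $0, $3, $4 ; 0/3/12/3/1/14/9/0
#12 nor  $1, $1, $0 ; 0/65532/12/3/1/14/9/0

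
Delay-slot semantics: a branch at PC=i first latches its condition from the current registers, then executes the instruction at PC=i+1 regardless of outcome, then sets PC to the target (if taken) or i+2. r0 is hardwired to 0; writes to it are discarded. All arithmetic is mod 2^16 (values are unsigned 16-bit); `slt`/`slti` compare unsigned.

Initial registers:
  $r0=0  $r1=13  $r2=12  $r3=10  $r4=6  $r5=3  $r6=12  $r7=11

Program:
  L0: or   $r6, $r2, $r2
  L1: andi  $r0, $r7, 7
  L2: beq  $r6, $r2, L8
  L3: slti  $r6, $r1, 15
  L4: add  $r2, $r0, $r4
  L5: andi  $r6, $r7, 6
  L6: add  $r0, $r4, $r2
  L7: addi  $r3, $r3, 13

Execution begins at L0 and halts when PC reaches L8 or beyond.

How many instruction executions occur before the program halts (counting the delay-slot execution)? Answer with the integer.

4

[0] or   $r6, $r2, $r2  →  {$r0:0, $r1:13, $r2:12, $r3:10, $r4:6, $r5:3, $r6:12, $r7:11}
[1] andi  $r0, $r7, 7  →  {$r0:0, $r1:13, $r2:12, $r3:10, $r4:6, $r5:3, $r6:12, $r7:11}
[2] beq  $r6, $r2, L8  →  {$r0:0, $r1:13, $r2:12, $r3:10, $r4:6, $r5:3, $r6:12, $r7:11}  ⟨branch taken⟩
[3] slti  $r6, $r1, 15  →  {$r0:0, $r1:13, $r2:12, $r3:10, $r4:6, $r5:3, $r6:1, $r7:11}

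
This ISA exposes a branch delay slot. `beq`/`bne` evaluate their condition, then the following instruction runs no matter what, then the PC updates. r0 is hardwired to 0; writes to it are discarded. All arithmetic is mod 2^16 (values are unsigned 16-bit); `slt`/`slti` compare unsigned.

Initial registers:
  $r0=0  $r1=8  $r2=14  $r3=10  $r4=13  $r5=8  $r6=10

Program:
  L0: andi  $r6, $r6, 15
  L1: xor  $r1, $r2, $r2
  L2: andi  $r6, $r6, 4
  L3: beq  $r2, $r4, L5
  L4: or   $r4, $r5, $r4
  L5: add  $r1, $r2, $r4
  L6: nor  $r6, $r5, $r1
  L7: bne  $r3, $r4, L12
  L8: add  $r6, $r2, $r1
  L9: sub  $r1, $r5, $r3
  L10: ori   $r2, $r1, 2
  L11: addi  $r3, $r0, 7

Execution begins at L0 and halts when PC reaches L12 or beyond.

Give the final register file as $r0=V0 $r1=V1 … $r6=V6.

PC=0  andi  $r6, $r6, 15     | $r0=0 $r1=8 $r2=14 $r3=10 $r4=13 $r5=8 $r6=10
PC=1  xor  $r1, $r2, $r2     | $r0=0 $r1=0 $r2=14 $r3=10 $r4=13 $r5=8 $r6=10
PC=2  andi  $r6, $r6, 4      | $r0=0 $r1=0 $r2=14 $r3=10 $r4=13 $r5=8 $r6=0
PC=3  beq  $r2, $r4, L5      | $r0=0 $r1=0 $r2=14 $r3=10 $r4=13 $r5=8 $r6=0  [not taken]
PC=4  or   $r4, $r5, $r4     | $r0=0 $r1=0 $r2=14 $r3=10 $r4=13 $r5=8 $r6=0
PC=5  add  $r1, $r2, $r4     | $r0=0 $r1=27 $r2=14 $r3=10 $r4=13 $r5=8 $r6=0
PC=6  nor  $r6, $r5, $r1     | $r0=0 $r1=27 $r2=14 $r3=10 $r4=13 $r5=8 $r6=65508
PC=7  bne  $r3, $r4, L12     | $r0=0 $r1=27 $r2=14 $r3=10 $r4=13 $r5=8 $r6=65508  [TAKEN]
PC=8  add  $r6, $r2, $r1     | $r0=0 $r1=27 $r2=14 $r3=10 $r4=13 $r5=8 $r6=41

$r0=0 $r1=27 $r2=14 $r3=10 $r4=13 $r5=8 $r6=41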